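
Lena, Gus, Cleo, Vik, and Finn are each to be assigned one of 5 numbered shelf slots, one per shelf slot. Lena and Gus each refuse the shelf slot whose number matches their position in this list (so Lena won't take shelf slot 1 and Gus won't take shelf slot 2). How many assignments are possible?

78

Let Aᵢ (for i ∈ {1, 2}) be the placements that put person i in their forbidden shelf slot. Any j of these fix j positions, leaving (5−j)! ways to fill the rest, and there are C(2,j) ways to pick which j.
By inclusion–exclusion, the number of valid placements is Σ_{j=0}^{2} (−1)^j C(2,j)·(5−j)!.
Computing: 120 − 48 + 6 = 78.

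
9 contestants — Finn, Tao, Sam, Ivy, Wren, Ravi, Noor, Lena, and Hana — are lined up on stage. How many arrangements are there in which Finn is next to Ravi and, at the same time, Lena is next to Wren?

20160

Treat {Finn,Ravi} as one block (2 orders) and {Lena,Wren} as another (2 orders).
That leaves 7 units to arrange: 2 × 2 × 7! = 4 × 5040 = 20160.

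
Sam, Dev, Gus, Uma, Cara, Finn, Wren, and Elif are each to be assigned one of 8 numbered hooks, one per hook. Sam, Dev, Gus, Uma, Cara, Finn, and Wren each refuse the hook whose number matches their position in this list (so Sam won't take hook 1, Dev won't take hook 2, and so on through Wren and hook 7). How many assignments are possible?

Let Aᵢ (for 1 ≤ i ≤ 7) be the placements that put person i in their forbidden hook. Any j of these fix j positions, leaving (8−j)! ways to fill the rest, and there are C(7,j) ways to pick which j.
By inclusion–exclusion, the number of valid placements is Σ_{j=0}^{7} (−1)^j C(7,j)·(8−j)!.
Computing: 40320 − 35280 + 15120 − 4200 + 840 − 126 + 14 − 1 = 16687.

16687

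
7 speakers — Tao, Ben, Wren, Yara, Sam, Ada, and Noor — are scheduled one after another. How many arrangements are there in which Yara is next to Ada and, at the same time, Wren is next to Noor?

480

Treat {Yara,Ada} as one block (2 orders) and {Wren,Noor} as another (2 orders).
That leaves 5 units to arrange: 2 × 2 × 5! = 4 × 120 = 480.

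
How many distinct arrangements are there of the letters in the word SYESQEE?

420

The 7 letters of SYESQEE have repeats: E appearing 3 times and S appearing twice.
The number of distinct arrangements is 7!/(3!·2!) = 5040/12 = 420.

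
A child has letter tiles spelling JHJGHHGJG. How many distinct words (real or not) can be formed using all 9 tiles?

JHJGHHGJG has 9 letters with G appearing 3 times, H appearing 3 times, and J appearing 3 times.
The number of distinct arrangements is 9!/(3!·3!·3!) = 362880/216 = 1680.

1680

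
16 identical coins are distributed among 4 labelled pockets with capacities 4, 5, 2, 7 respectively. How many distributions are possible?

Without the upper bounds there are C(19,3) = 969 ways to split 16 among 4 pockets.
Subtract solutions that violate a single cap (substitute x_i' = x_i − (cap_i+1)): x_1 ≥ 5 gives C(14,3) = 364; x_2 ≥ 6 gives C(13,3) = 286; x_3 ≥ 3 gives C(16,3) = 560; x_4 ≥ 8 gives C(11,3) = 165. Together 1375.
Add back pairs where two caps are both exceeded: 56 + 165 + 20 + 120 + 10 + 56 = 427.
Subtract triples: 10 + 0 + 1 + 0 = 11.
By inclusion–exclusion the count is 969 − 1375 + 427 − 11 = 10.

10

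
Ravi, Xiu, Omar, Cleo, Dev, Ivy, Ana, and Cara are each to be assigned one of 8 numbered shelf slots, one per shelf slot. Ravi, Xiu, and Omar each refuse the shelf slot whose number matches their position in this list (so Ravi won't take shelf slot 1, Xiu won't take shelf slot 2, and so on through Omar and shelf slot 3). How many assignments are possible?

27240

Let Aᵢ (for i ∈ {1, 2, 3}) be the placements that put person i in their forbidden shelf slot. Any j of these fix j positions, leaving (8−j)! ways to fill the rest, and there are C(3,j) ways to pick which j.
By inclusion–exclusion, the number of valid placements is Σ_{j=0}^{3} (−1)^j C(3,j)·(8−j)!.
Computing: 40320 − 15120 + 2160 − 120 = 27240.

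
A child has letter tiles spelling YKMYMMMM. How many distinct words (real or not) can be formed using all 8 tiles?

168

YKMYMMMM has 8 letters with M appearing 5 times and Y appearing twice.
So there are 8! / (5!·2!) = 168 distinguishable arrangements.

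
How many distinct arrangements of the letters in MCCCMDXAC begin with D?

Fix D in the first position and arrange the remaining 8 letters.
Those 8 letters have C appearing 4 times and M appearing twice, giving (8)!/(4!·2!) = 840.

840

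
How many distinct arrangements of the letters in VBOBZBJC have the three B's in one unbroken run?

Treat the 3 copies of B as a single block. The multiset to arrange is then {BBB, C, J, O, V, Z}, 6 items in all.
All 6 items are distinct, so there are (6)! = 720 arrangements.

720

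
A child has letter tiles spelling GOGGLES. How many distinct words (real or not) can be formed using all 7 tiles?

GOGGLES has 7 letters with G appearing 3 times.
The number of distinct arrangements is 7!/(3!) = 5040/6 = 840.

840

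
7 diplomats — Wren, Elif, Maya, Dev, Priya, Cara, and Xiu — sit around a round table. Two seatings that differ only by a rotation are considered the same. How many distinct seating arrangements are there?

720

Fix one person's seat to break rotational symmetry; the remaining 6 people can be arranged in (6)! = 720 ways.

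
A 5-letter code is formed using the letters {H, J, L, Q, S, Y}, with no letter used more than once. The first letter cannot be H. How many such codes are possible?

600

The first letter has 6−1 = 5 choices (anything except H).
The remaining 4 letters are filled from the other 5 symbols without repetition: 5 × 4 × 3 × 2 = 120.
Total: 5 × 120 = 600.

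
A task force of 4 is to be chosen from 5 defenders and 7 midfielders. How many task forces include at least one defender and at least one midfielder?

455

Total 4-person selections from all 12: C(12,4) = 495.
Subtract selections that omit an entire group: no defenders → C(7,4) = 35; no midfielders → C(5,4) = 5.
Both groups omitted at once is impossible, so 495 − 40 = 455.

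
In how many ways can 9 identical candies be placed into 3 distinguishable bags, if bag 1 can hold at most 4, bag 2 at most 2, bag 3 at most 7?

12

Without the upper bounds there are C(11,2) = 55 ways to split 9 among 3 bags.
Subtract solutions that violate a single cap (substitute x_i' = x_i − (cap_i+1)): x_1 ≥ 5 gives C(6,2) = 15; x_2 ≥ 3 gives C(8,2) = 28; x_3 ≥ 8 gives C(3,2) = 3. Together 46.
Add back pairs where two caps are both exceeded: 3 + 0 + 0 = 3.
By inclusion–exclusion the count is 55 − 46 + 3 = 12.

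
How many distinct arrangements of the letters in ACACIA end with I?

10

With the last slot taken by I, it remains to arrange the other 5 letters (ACACA).
Those 5 letters have A appearing 3 times and C appearing twice, giving (5)!/(3!·2!) = 10.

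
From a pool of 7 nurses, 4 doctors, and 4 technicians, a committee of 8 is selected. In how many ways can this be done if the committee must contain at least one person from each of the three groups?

Unrestricted: C(15,8) = 6435 ways to pick any 8 of the 15.
Selections missing a whole group: no nurses → C(8,8) = 1; no doctors → C(11,8) = 165; no technicians → C(11,8) = 165.
Add back selections omitting two groups (i.e. drawn from a single group): C(7,8) + C(4,8) + C(4,8) = 0.
By inclusion–exclusion: 6435 − 331 + 0 = 6104.

6104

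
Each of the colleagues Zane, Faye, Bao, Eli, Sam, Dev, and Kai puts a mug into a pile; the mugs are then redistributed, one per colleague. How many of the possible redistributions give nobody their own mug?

This is the derangement count D_7: permutations of 7 items with no fixed point.
By inclusion–exclusion this is Σ_{j=0}^{7} (−1)^j C(7,j)·(7−j)!.
Computing: 5040 − 5040 + 2520 − 840 + 210 − 42 + 7 − 1 = 1854.

1854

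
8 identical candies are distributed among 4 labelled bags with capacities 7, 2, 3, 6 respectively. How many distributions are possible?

73

Without the upper bounds there are C(11,3) = 165 ways to split 8 among 4 bags.
Subtract solutions that violate a single cap (substitute x_i' = x_i − (cap_i+1)): x_1 ≥ 8 gives C(3,3) = 1; x_2 ≥ 3 gives C(8,3) = 56; x_3 ≥ 4 gives C(7,3) = 35; x_4 ≥ 7 gives C(4,3) = 4. Together 96.
Add back pairs where two caps are both exceeded: 0 + 0 + 0 + 4 + 0 + 0 = 4.
By inclusion–exclusion the count is 165 − 96 + 4 = 73.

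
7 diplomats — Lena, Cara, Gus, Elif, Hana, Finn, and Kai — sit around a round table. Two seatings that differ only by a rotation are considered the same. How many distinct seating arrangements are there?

720

Seat Lena anywhere (absorbing the rotational symmetry), then permute the other 6: (6)! = 720.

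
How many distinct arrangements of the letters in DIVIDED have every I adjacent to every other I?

Treat the 2 copies of I as a single block. The multiset to arrange is then {II, D, D, D, E, V}, 6 items in all.
That gives (6)!/(3!) = 120 arrangements.

120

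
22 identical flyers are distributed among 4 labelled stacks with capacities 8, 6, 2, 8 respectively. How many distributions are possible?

10

By stars and bars, unrestricted non-negative solutions to x_1+…+x_4 = 22 number C(22+3,3) = 2300.
Subtract solutions that violate a single cap (substitute x_i' = x_i − (cap_i+1)): x_1 ≥ 9 gives C(16,3) = 560; x_2 ≥ 7 gives C(18,3) = 816; x_3 ≥ 3 gives C(22,3) = 1540; x_4 ≥ 9 gives C(16,3) = 560. Together 3476.
Add back pairs where two caps are both exceeded: 84 + 286 + 35 + 455 + 84 + 286 = 1230.
Subtract triples: 20 + 0 + 4 + 20 = 44.
By inclusion–exclusion the count is 2300 − 3476 + 1230 − 44 = 10.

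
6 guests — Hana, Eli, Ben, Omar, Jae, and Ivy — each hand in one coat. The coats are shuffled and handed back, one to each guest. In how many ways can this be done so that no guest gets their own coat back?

This is the derangement count D_6: permutations of 6 items with no fixed point.
By inclusion–exclusion this is Σ_{j=0}^{6} (−1)^j C(6,j)·(6−j)!.
Computing: 720 − 720 + 360 − 120 + 30 − 6 + 1 = 265.

265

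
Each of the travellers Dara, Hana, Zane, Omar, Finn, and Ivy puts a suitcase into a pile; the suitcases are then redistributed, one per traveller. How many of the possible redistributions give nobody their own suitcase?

This is the derangement count D_6: permutations of 6 items with no fixed point.
By inclusion–exclusion this is Σ_{j=0}^{6} (−1)^j C(6,j)·(6−j)!.
Computing: 720 − 720 + 360 − 120 + 30 − 6 + 1 = 265.

265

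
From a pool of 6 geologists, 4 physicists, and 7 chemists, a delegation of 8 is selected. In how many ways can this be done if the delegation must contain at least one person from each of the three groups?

With no constraint there are C(17,8) = 24310 possible selections.
Selections missing a whole group: no geologists → C(11,8) = 165; no physicists → C(13,8) = 1287; no chemists → C(10,8) = 45.
Add back selections omitting two groups (i.e. drawn from a single group): C(6,8) + C(4,8) + C(7,8) = 0.
By inclusion–exclusion: 24310 − 1497 + 0 = 22813.

22813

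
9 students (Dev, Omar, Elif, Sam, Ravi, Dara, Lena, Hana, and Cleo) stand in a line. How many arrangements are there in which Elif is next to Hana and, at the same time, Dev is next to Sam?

20160

Treat {Elif,Hana} as one block (2 orders) and {Dev,Sam} as another (2 orders).
That leaves 7 units to arrange: 2 × 2 × 7! = 4 × 5040 = 20160.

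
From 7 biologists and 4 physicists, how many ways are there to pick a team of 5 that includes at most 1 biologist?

7

Split by how many biologists are chosen (0 through 1).
Sum: C(7,0)·C(4,5) + C(7,1)·C(4,4) = 0 + 7 = 7.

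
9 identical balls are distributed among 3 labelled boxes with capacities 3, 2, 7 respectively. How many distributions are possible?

By stars and bars, unrestricted non-negative solutions to x_1+…+x_3 = 9 number C(9+2,2) = 55.
Subtract solutions that violate a single cap (substitute x_i' = x_i − (cap_i+1)): x_1 ≥ 4 gives C(7,2) = 21; x_2 ≥ 3 gives C(8,2) = 28; x_3 ≥ 8 gives C(3,2) = 3. Together 52.
Add back pairs where two caps are both exceeded: 6 + 0 + 0 = 6.
By inclusion–exclusion the count is 55 − 52 + 6 = 9.

9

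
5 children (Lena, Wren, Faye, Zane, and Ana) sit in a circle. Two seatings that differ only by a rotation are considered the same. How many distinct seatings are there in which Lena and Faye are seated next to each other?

Treat {Lena, Faye} as one unit (2 internal orders) and seat the resulting 4 units around the table: (3)! circular arrangements.
So 2 × (3)! = 2 × 6 = 12.

12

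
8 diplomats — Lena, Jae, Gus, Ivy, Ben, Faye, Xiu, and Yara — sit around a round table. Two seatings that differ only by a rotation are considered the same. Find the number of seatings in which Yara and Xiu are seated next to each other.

1440

Glue Yara and Xiu into a block (2 internal orders). Seating 7 units around a circle gives (6)! arrangements.
So 2 × (6)! = 2 × 720 = 1440.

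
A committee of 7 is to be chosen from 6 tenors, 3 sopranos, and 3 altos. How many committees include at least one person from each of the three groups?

720

Unrestricted: C(12,7) = 792 ways to pick any 7 of the 12.
Selections missing a whole group: no tenors → C(6,7) = 0; no sopranos → C(9,7) = 36; no altos → C(9,7) = 36.
Add back selections omitting two groups (i.e. drawn from a single group): C(6,7) + C(3,7) + C(3,7) = 0.
By inclusion–exclusion: 792 − 72 + 0 = 720.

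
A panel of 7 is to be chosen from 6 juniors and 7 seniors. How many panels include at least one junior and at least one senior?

1715

With no constraint there are C(13,7) = 1716 possible selections.
Selections missing a whole group: no juniors → C(7,7) = 1; no seniors → C(6,7) = 0.
Both groups omitted at once is impossible, so 1716 − 1 = 1715.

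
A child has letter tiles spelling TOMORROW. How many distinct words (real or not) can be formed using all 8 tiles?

3360

The 8 letters of TOMORROW have repeats: O appearing 3 times and R appearing twice.
The number of distinct arrangements is 8!/(3!·2!) = 40320/12 = 3360.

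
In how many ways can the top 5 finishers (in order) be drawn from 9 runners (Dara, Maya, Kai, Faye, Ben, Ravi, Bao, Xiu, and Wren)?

15120

There are 9 choices for 1st place, 8 for 2nd, and so on down to 5 for position 5.
That gives 9 × 8 × 7 × 6 × 5 = 15120.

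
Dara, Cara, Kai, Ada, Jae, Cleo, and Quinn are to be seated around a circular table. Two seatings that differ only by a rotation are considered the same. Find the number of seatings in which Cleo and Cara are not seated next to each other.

All circular seatings of 7 people number (6)! = 720.
Seatings with Cleo beside Cara: treat them as a block with 2 internal orders, giving 2 × (5)! = 240.
Subtracting, 720 − 240 = 480.

480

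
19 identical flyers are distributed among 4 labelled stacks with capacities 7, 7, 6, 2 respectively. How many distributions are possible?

19

Without the upper bounds there are C(22,3) = 1540 ways to split 19 among 4 stacks.
Subtract solutions that violate a single cap (substitute x_i' = x_i − (cap_i+1)): x_1 ≥ 8 gives C(14,3) = 364; x_2 ≥ 8 gives C(14,3) = 364; x_3 ≥ 7 gives C(15,3) = 455; x_4 ≥ 3 gives C(19,3) = 969. Together 2152.
Add back pairs where two caps are both exceeded: 20 + 35 + 165 + 35 + 165 + 220 = 640.
Subtract triples: 0 + 1 + 4 + 4 = 9.
By inclusion–exclusion the count is 1540 − 2152 + 640 − 9 = 19.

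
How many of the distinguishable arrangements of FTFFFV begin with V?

5

Fix V in the first position and arrange the remaining 5 letters.
Those 5 letters have F appearing 4 times, giving (5)!/(4!) = 5.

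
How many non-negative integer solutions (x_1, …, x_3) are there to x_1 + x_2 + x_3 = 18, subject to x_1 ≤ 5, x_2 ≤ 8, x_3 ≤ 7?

Ignoring the caps, the number of non-negative solutions to x_1+…+x_3 = 18 is C(20,2) = 190.
Subtract solutions that violate a single cap (substitute x_i' = x_i − (cap_i+1)): x_1 ≥ 6 gives C(14,2) = 91; x_2 ≥ 9 gives C(11,2) = 55; x_3 ≥ 8 gives C(12,2) = 66. Together 212.
Add back pairs where two caps are both exceeded: 10 + 15 + 3 = 28.
By inclusion–exclusion the count is 190 − 212 + 28 = 6.

6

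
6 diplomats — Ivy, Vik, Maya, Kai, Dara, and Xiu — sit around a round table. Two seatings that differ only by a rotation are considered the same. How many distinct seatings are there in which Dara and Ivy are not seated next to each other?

Without the restriction there are (5)! = 120 seatings.
Seatings with Dara beside Ivy: treat them as a block with 2 internal orders, giving 2 × (4)! = 48.
Subtracting, 120 − 48 = 72.

72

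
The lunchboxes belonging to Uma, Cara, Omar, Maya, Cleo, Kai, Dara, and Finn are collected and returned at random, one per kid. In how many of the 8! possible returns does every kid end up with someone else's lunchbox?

Count assignments avoiding every fixed point. For any j of the 8 kids fixed to their own lunchbox, the other 8−j can be arranged in (8−j)! ways.
By inclusion–exclusion this is Σ_{j=0}^{8} (−1)^j C(8,j)·(8−j)!.
Computing: 40320 − 40320 + 20160 − 6720 + 1680 − 336 + 56 − 8 + 1 = 14833.

14833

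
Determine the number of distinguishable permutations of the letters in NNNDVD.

60

Letter multiplicities in NNNDVD: D×2, N×3, V×1.
Dividing 6! = 720 by 3!·2! = 12 for the repeated letters gives 60.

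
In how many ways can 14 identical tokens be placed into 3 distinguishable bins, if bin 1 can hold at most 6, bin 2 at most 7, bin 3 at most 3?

Ignoring the caps, the number of non-negative solutions to x_1+…+x_3 = 14 is C(16,2) = 120.
Subtract solutions that violate a single cap (substitute x_i' = x_i − (cap_i+1)): x_1 ≥ 7 gives C(9,2) = 36; x_2 ≥ 8 gives C(8,2) = 28; x_3 ≥ 4 gives C(12,2) = 66. Together 130.
Add back pairs where two caps are both exceeded: 0 + 10 + 6 = 16.
By inclusion–exclusion the count is 120 − 130 + 16 = 6.

6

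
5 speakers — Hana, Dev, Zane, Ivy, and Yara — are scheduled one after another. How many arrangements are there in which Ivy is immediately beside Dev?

48

Treat {Ivy, Dev} as a single unit. There are 4 units to order, and the pair itself can be ordered 2 ways.
So the count is 2·(4)! = 48.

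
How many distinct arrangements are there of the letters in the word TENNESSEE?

3780

Letter multiplicities in TENNESSEE: E×4, N×2, S×2, T×1.
So there are 9! / (4!·2!·2!) = 3780 distinguishable arrangements.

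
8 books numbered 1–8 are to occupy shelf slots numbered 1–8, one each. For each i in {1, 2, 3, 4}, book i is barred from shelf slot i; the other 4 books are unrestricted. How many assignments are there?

Let Aᵢ (for 1 ≤ i ≤ 4) be the placements that put book i in its forbidden shelf slot. Any j of these fix j positions, leaving (8−j)! ways to fill the rest, and there are C(4,j) ways to pick which j.
By inclusion–exclusion, the number of valid placements is Σ_{j=0}^{4} (−1)^j C(4,j)·(8−j)!.
Computing: 40320 − 20160 + 4320 − 480 + 24 = 24024.

24024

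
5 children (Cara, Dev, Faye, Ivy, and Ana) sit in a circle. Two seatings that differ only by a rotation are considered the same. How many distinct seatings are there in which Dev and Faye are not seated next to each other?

12

All circular seatings of 5 people number (4)! = 24.
Those with Dev next to Faye: fuse the pair into one unit and seat 4 units around a circle — 2·(3)! = 12.
Subtracting, 24 − 12 = 12.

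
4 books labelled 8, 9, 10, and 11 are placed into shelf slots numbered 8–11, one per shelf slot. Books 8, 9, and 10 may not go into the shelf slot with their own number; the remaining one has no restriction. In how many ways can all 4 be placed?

Let Aᵢ (for i ∈ {8, 9, 10}) be the placements that put book i in its forbidden shelf slot. Any j of these fix j positions, leaving (4−j)! ways to fill the rest, and there are C(3,j) ways to pick which j.
By inclusion–exclusion, the number of valid placements is Σ_{j=0}^{3} (−1)^j C(3,j)·(4−j)!.
Computing: 24 − 18 + 6 − 1 = 11.

11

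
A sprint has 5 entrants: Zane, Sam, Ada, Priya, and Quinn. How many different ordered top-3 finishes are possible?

There are 5 choices for 1st place, 4 for 2nd, and 3 for 3rd.
That gives 5 × 4 × 3 = 60.

60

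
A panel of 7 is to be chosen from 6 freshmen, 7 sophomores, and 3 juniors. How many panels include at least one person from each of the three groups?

9569

With no constraint there are C(16,7) = 11440 possible selections.
Subtract selections that omit an entire group: no freshmen → C(10,7) = 120; no sophomores → C(9,7) = 36; no juniors → C(13,7) = 1716.
Add back selections omitting two groups (i.e. drawn from a single group): C(6,7) + C(7,7) + C(3,7) = 1.
By inclusion–exclusion: 11440 − 1872 + 1 = 9569.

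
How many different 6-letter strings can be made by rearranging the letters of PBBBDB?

Letter multiplicities in PBBBDB: B×4, D×1, P×1.
So there are 6! / (4!) = 30 distinguishable arrangements.

30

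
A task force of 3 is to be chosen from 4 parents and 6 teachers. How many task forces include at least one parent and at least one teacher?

96

Total 3-person selections from all 10: C(10,3) = 120.
Subtract selections that omit an entire group: no parents → C(6,3) = 20; no teachers → C(4,3) = 4.
Both groups omitted at once is impossible, so 120 − 24 = 96.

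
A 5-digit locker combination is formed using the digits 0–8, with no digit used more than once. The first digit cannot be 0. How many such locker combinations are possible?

13440

The first digit has 9−1 = 8 choices (anything except 0).
The remaining 4 digits are filled from the other 8 symbols without repetition: 8 × 7 × 6 × 5 = 1680.
Total: 8 × 1680 = 13440.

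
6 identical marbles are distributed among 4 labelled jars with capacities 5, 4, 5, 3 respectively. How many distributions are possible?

68

Without the upper bounds there are C(9,3) = 84 ways to split 6 among 4 jars.
Subtract solutions that violate a single cap (substitute x_i' = x_i − (cap_i+1)): x_1 ≥ 6 gives C(3,3) = 1; x_2 ≥ 5 gives C(4,3) = 4; x_3 ≥ 6 gives C(3,3) = 1; x_4 ≥ 4 gives C(5,3) = 10. Together 16.
No two caps can be exceeded simultaneously, so the pair terms are all 0.
By inclusion–exclusion the count is 84 − 16 + 0 = 68.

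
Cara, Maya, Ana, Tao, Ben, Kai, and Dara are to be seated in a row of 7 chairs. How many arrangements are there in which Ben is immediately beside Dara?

Place the 5 others and the Ben-Dara pair as 6 objects in a line; the pair has 2 internal arrangements.
That gives 2 × 6! = 2 × 720 = 1440.

1440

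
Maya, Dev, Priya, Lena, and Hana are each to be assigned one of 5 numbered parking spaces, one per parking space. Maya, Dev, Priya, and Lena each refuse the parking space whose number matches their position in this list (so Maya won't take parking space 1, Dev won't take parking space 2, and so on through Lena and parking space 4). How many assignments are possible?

53

Let Aᵢ (for 1 ≤ i ≤ 4) be the placements that put person i in their forbidden parking space. Any j of these fix j positions, leaving (5−j)! ways to fill the rest, and there are C(4,j) ways to pick which j.
By inclusion–exclusion, the number of valid placements is Σ_{j=0}^{4} (−1)^j C(4,j)·(5−j)!.
Computing: 120 − 96 + 36 − 8 + 1 = 53.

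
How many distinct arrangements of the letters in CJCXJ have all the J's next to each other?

Treat the 2 copies of J as a single block. The multiset to arrange is then {JJ, C, C, X}, 4 items in all.
That gives (4)!/(2!) = 12 arrangements.

12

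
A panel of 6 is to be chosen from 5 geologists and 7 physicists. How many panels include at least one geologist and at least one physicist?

917

Total 6-person selections from all 12: C(12,6) = 924.
Subtract selections that omit an entire group: no geologists → C(7,6) = 7; no physicists → C(5,6) = 0.
Both groups omitted at once is impossible, so 924 − 7 = 917.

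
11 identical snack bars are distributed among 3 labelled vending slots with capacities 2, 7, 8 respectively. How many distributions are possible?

18

Ignoring the caps, the number of non-negative solutions to x_1+…+x_3 = 11 is C(13,2) = 78.
Subtract solutions that violate a single cap (substitute x_i' = x_i − (cap_i+1)): x_1 ≥ 3 gives C(10,2) = 45; x_2 ≥ 8 gives C(5,2) = 10; x_3 ≥ 9 gives C(4,2) = 6. Together 61.
Add back pairs where two caps are both exceeded: 1 + 0 + 0 = 1.
By inclusion–exclusion the count is 78 − 61 + 1 = 18.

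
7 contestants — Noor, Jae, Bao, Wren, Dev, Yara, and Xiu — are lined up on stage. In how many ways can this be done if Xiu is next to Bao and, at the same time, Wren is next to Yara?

480

Treat {Xiu,Bao} as one block (2 orders) and {Wren,Yara} as another (2 orders).
That leaves 5 units to arrange: 2 × 2 × 5! = 4 × 120 = 480.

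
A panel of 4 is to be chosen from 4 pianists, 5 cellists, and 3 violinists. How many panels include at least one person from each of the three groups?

270

Unrestricted: C(12,4) = 495 ways to pick any 4 of the 12.
Selections missing a whole group: no pianists → C(8,4) = 70; no cellists → C(7,4) = 35; no violinists → C(9,4) = 126.
Add back selections omitting two groups (i.e. drawn from a single group): C(4,4) + C(5,4) + C(3,4) = 6.
By inclusion–exclusion: 495 − 231 + 6 = 270.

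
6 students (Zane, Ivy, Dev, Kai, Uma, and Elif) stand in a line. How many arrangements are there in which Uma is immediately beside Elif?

Glue Uma and Elif into one block (2 internal orders), leaving 5 units to arrange in a row.
So the count is 2·(5)! = 240.

240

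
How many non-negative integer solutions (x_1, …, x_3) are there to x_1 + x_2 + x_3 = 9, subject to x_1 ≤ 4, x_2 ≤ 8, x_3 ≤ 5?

29

Without the upper bounds there are C(11,2) = 55 ways to split 9 among 3 variables.
Subtract solutions that violate a single cap (substitute x_i' = x_i − (cap_i+1)): x_1 ≥ 5 gives C(6,2) = 15; x_2 ≥ 9 gives C(2,2) = 1; x_3 ≥ 6 gives C(5,2) = 10. Together 26.
No two caps can be exceeded simultaneously, so the pair terms are all 0.
By inclusion–exclusion the count is 55 − 26 + 0 = 29.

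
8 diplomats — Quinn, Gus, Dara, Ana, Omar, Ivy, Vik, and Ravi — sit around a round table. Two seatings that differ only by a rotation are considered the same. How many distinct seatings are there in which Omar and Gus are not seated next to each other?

All circular seatings of 8 people number (7)! = 5040.
Those with Omar next to Gus: fuse the pair into one unit and seat 7 units around a circle — 2·(6)! = 1440.
Subtracting, 5040 − 1440 = 3600.

3600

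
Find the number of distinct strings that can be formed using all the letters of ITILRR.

180

ITILRR has 6 letters with I appearing twice and R appearing twice.
The number of distinct arrangements is 6!/(2!·2!) = 720/4 = 180.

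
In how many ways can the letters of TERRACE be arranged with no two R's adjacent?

900

Total arrangements of TERRACE: 7!/(2!·2!) = 1260.
Arrangements with the R's together: treat RR as one letter, giving (6)!/(2!) = 360.
Hence 1260 − 360 = 900.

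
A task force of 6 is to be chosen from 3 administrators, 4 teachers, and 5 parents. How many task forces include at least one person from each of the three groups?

With no constraint there are C(12,6) = 924 possible selections.
Selections missing a whole group: no administrators → C(9,6) = 84; no teachers → C(8,6) = 28; no parents → C(7,6) = 7.
Add back selections omitting two groups (i.e. drawn from a single group): C(3,6) + C(4,6) + C(5,6) = 0.
By inclusion–exclusion: 924 − 119 + 0 = 805.

805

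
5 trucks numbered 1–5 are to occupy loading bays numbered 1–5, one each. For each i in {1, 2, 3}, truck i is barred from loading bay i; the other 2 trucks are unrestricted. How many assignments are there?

64

Let Aᵢ (for i ∈ {1, 2, 3}) be the placements that put truck i in its forbidden loading bay. Any j of these fix j positions, leaving (5−j)! ways to fill the rest, and there are C(3,j) ways to pick which j.
By inclusion–exclusion, the number of valid placements is Σ_{j=0}^{3} (−1)^j C(3,j)·(5−j)!.
Computing: 120 − 72 + 18 − 2 = 64.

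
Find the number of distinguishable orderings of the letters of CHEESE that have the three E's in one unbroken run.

24

Treat the 3 copies of E as a single block. The multiset to arrange is then {EEE, C, H, S}, 4 items in all.
All 4 items are distinct, so there are (4)! = 24 arrangements.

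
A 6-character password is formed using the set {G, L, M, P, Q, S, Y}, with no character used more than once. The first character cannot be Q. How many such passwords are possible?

4320

The first character has 7−1 = 6 choices (anything except Q).
The remaining 5 characters are filled from the other 6 symbols without repetition: 6 × 5 × 4 × 3 × 2 = 720.
Total: 6 × 720 = 4320.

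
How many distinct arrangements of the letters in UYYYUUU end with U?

With the last slot taken by U, it remains to arrange the other 6 letters (YYYUUU).
Those 6 letters have U appearing 3 times and Y appearing 3 times, giving (6)!/(3!·3!) = 20.

20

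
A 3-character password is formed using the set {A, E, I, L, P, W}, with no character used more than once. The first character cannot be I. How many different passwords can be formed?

The first character has 6−1 = 5 choices (anything except I).
The remaining 2 characters are filled from the other 5 symbols without repetition: 5 × 4 = 20.
Total: 5 × 20 = 100.

100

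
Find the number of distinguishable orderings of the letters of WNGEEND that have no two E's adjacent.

900

Total arrangements of WNGEEND: 7!/(2!·2!) = 1260.
Arrangements with the E's together: treat EE as one letter, giving (6)!/(2!) = 360.
Hence 1260 − 360 = 900.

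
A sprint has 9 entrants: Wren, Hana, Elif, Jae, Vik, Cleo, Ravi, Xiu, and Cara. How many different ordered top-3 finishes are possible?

There are 9 choices for 1st place, 8 for 2nd, and 7 for 3rd.
That gives 9 × 8 × 7 = 504.

504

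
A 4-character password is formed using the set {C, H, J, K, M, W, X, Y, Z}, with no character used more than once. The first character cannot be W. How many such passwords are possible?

2688

The first character has 9−1 = 8 choices (anything except W).
The remaining 3 characters are filled from the other 8 symbols without repetition: 8 × 7 × 6 = 336.
Total: 8 × 336 = 2688.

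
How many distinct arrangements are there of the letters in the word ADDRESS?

1260

ADDRESS has 7 letters with D appearing twice and S appearing twice.
So there are 7! / (2!·2!) = 1260 distinguishable arrangements.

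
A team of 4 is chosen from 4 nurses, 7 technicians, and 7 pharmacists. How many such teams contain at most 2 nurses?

Split by how many nurses are chosen (0 through 2).
Sum: C(4,0)·C(14,4) + C(4,1)·C(14,3) + C(4,2)·C(14,2) = 1001 + 1456 + 546 = 3003.

3003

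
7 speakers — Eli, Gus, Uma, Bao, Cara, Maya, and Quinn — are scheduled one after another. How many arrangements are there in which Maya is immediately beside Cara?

1440

Place the 5 others and the Maya-Cara pair as 6 objects in a line; the pair has 2 internal arrangements.
That gives 2 × 6! = 2 × 720 = 1440.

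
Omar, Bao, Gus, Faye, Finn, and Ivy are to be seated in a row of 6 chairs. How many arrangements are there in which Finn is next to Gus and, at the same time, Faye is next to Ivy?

Treat {Finn,Gus} as one block (2 orders) and {Faye,Ivy} as another (2 orders).
That leaves 4 units to arrange: 2 × 2 × 4! = 4 × 24 = 96.

96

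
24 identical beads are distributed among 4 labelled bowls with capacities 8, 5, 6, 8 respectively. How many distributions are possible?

20

Without the upper bounds there are C(27,3) = 2925 ways to split 24 among 4 bowls.
Subtract solutions that violate a single cap (substitute x_i' = x_i − (cap_i+1)): x_1 ≥ 9 gives C(18,3) = 816; x_2 ≥ 6 gives C(21,3) = 1330; x_3 ≥ 7 gives C(20,3) = 1140; x_4 ≥ 9 gives C(18,3) = 816. Together 4102.
Add back pairs where two caps are both exceeded: 220 + 165 + 84 + 364 + 220 + 165 = 1218.
Subtract triples: 10 + 1 + 0 + 10 = 21.
By inclusion–exclusion the count is 2925 − 4102 + 1218 − 21 = 20.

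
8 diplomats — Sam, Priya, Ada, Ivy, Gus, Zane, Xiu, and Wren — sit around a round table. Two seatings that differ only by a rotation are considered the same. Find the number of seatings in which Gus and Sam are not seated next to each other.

Without the restriction there are (7)! = 5040 seatings.
Those with Gus next to Sam: fuse the pair into one unit and seat 7 units around a circle — 2·(6)! = 1440.
Subtracting, 5040 − 1440 = 3600.

3600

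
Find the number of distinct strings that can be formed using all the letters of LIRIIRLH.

The 8 letters of LIRIIRLH have repeats: I appearing 3 times, L appearing twice, and R appearing twice.
The number of distinct arrangements is 8!/(3!·2!·2!) = 40320/24 = 1680.

1680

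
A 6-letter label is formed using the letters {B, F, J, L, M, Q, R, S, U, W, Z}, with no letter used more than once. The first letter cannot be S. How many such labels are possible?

302400

The first letter has 11−1 = 10 choices (anything except S).
The remaining 5 letters are filled from the other 10 symbols without repetition: 10 × 9 × 8 × 7 × 6 = 30240.
Total: 10 × 30240 = 302400.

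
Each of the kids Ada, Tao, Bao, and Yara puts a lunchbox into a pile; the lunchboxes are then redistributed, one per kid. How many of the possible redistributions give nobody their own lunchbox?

This is the derangement count D_4: permutations of 4 items with no fixed point.
By inclusion–exclusion this is Σ_{j=0}^{4} (−1)^j C(4,j)·(4−j)!.
Computing: 24 − 24 + 12 − 4 + 1 = 9.

9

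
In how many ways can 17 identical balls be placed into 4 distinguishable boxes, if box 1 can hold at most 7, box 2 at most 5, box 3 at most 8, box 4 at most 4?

106

By stars and bars, unrestricted non-negative solutions to x_1+…+x_4 = 17 number C(17+3,3) = 1140.
Subtract solutions that violate a single cap (substitute x_i' = x_i − (cap_i+1)): x_1 ≥ 8 gives C(12,3) = 220; x_2 ≥ 6 gives C(14,3) = 364; x_3 ≥ 9 gives C(11,3) = 165; x_4 ≥ 5 gives C(15,3) = 455. Together 1204.
Add back pairs where two caps are both exceeded: 20 + 1 + 35 + 10 + 84 + 20 = 170.
By inclusion–exclusion the count is 1140 − 1204 + 170 = 106.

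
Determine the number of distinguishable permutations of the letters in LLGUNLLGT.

LLGUNLLGT has 9 letters with G appearing twice and L appearing 4 times.
Dividing 9! = 362880 by 4!·2! = 48 for the repeated letters gives 7560.

7560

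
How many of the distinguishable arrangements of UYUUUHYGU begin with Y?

With the first slot taken by Y, it remains to arrange the other 8 letters (UUUUHYGU).
Those 8 letters have U appearing 5 times, giving (8)!/(5!) = 336.

336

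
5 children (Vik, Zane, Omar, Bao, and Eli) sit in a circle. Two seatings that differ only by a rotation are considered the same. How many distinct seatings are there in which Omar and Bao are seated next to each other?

12

Glue Omar and Bao into a block (2 internal orders). Seating 4 units around a circle gives (3)! arrangements.
So 2 × (3)! = 2 × 6 = 12.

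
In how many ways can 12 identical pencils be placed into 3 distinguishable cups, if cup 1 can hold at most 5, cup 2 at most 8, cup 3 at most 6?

Without the upper bounds there are C(14,2) = 91 ways to split 12 among 3 cups.
Subtract solutions that violate a single cap (substitute x_i' = x_i − (cap_i+1)): x_1 ≥ 6 gives C(8,2) = 28; x_2 ≥ 9 gives C(5,2) = 10; x_3 ≥ 7 gives C(7,2) = 21. Together 59.
No two caps can be exceeded simultaneously, so the pair terms are all 0.
By inclusion–exclusion the count is 91 − 59 + 0 = 32.

32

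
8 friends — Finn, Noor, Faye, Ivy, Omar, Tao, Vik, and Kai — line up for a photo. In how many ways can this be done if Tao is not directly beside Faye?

30240

Of the 8! = 40320 arrangements, those with Tao and Faye adjacent number 2 × 7! = 10080 (treat the pair as a block with 2 internal orders).
Complementary counting: 40320 − 10080 = 30240.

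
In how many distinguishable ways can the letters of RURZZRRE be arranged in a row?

RURZZRRE has 8 letters with R appearing 4 times and Z appearing twice.
The number of distinct arrangements is 8!/(4!·2!) = 40320/48 = 840.

840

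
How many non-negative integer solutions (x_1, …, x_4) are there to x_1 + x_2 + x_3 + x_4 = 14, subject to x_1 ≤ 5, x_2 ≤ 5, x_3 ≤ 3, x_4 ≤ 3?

By stars and bars, unrestricted non-negative solutions to x_1+…+x_4 = 14 number C(14+3,3) = 680.
Subtract solutions that violate a single cap (substitute x_i' = x_i − (cap_i+1)): x_1 ≥ 6 gives C(11,3) = 165; x_2 ≥ 6 gives C(11,3) = 165; x_3 ≥ 4 gives C(13,3) = 286; x_4 ≥ 4 gives C(13,3) = 286. Together 902.
Add back pairs where two caps are both exceeded: 10 + 35 + 35 + 35 + 35 + 84 = 234.
Subtract triples: 0 + 0 + 1 + 1 = 2.
By inclusion–exclusion the count is 680 − 902 + 234 − 2 = 10.

10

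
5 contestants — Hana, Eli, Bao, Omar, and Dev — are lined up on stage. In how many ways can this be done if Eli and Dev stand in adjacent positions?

Treat {Eli, Dev} as a single unit. There are 4 units to order, and the pair itself can be ordered 2 ways.
That gives 2 × 4! = 2 × 24 = 48.

48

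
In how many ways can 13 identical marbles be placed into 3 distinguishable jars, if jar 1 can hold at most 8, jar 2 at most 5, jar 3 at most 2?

By stars and bars, unrestricted non-negative solutions to x_1+…+x_3 = 13 number C(13+2,2) = 105.
Subtract solutions that violate a single cap (substitute x_i' = x_i − (cap_i+1)): x_1 ≥ 9 gives C(6,2) = 15; x_2 ≥ 6 gives C(9,2) = 36; x_3 ≥ 3 gives C(12,2) = 66. Together 117.
Add back pairs where two caps are both exceeded: 0 + 3 + 15 = 18.
By inclusion–exclusion the count is 105 − 117 + 18 = 6.

6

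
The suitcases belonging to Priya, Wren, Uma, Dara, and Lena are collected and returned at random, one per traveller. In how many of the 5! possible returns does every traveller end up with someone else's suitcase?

44

Count assignments avoiding every fixed point. For any j of the 5 travellers fixed to their own suitcase, the other 5−j can be arranged in (5−j)! ways.
By inclusion–exclusion this is Σ_{j=0}^{5} (−1)^j C(5,j)·(5−j)!.
Computing: 120 − 120 + 60 − 20 + 5 − 1 = 44.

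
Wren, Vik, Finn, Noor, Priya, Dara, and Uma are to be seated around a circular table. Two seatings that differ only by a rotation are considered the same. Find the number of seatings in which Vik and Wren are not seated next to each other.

All circular seatings of 7 people number (6)! = 720.
Seatings with Vik beside Wren: treat them as a block with 2 internal orders, giving 2 × (5)! = 240.
Subtracting, 720 − 240 = 480.

480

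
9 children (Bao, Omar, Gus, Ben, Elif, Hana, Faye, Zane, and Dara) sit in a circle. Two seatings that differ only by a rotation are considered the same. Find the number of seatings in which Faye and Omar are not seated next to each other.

30240

All circular seatings of 9 people number (8)! = 40320.
Those with Faye next to Omar: fuse the pair into one unit and seat 8 units around a circle — 2·(7)! = 10080.
Subtracting, 40320 − 10080 = 30240.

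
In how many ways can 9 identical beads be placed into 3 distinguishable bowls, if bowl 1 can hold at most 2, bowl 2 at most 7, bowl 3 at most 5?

Without the upper bounds there are C(11,2) = 55 ways to split 9 among 3 bowls.
Subtract solutions that violate a single cap (substitute x_i' = x_i − (cap_i+1)): x_1 ≥ 3 gives C(8,2) = 28; x_2 ≥ 8 gives C(3,2) = 3; x_3 ≥ 6 gives C(5,2) = 10. Together 41.
Add back pairs where two caps are both exceeded: 0 + 1 + 0 = 1.
By inclusion–exclusion the count is 55 − 41 + 1 = 15.

15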